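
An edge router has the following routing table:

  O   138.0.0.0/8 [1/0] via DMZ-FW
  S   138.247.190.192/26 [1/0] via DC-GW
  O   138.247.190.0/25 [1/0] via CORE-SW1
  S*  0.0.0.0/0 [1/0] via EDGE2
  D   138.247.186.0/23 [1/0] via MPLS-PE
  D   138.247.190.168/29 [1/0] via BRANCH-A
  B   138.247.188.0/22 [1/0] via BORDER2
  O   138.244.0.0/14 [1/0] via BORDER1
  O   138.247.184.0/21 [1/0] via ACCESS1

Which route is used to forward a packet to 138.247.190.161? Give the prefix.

138.247.188.0/22

Entries matching 138.247.190.161:
  0.0.0.0/0 (default, matches everything)
  138.0.0.0/8 (138.0.0.0 - 138.255.255.255)
  138.244.0.0/14 (138.244.0.0 - 138.247.255.255)
  138.247.184.0/21 (138.247.184.0 - 138.247.191.255)
  138.247.188.0/22 (138.247.188.0 - 138.247.191.255)
Most specific is 138.247.188.0/22.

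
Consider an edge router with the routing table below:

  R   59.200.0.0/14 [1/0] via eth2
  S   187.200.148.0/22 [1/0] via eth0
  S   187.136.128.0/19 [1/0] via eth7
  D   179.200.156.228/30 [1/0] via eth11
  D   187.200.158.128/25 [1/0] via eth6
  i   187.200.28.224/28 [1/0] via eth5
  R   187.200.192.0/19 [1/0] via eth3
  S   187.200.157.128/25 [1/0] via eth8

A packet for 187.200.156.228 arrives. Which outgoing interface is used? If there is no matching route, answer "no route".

no route

No entry's prefix contains 187.200.156.228; there is no default route.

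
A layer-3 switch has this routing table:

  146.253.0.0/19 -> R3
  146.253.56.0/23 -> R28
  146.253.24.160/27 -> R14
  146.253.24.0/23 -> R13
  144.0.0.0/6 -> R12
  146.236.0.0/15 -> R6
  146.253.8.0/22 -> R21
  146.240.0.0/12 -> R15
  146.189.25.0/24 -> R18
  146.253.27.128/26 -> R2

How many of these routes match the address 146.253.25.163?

4

Prefixes containing 146.253.25.163:
  144.0.0.0/6 (144.0.0.0 - 147.255.255.255)
  146.240.0.0/12 (146.240.0.0 - 146.255.255.255)
  146.253.0.0/19 (146.253.0.0 - 146.253.31.255)
  146.253.24.0/23 (146.253.24.0 - 146.253.25.255)
Total matching entries: 4.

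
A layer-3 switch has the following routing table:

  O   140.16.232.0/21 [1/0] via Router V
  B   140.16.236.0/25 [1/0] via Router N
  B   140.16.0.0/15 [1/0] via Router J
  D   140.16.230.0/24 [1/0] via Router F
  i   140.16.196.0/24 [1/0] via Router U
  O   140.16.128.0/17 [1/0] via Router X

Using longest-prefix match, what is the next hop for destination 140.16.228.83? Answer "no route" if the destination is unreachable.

Routes whose prefix contains 140.16.228.83:
  140.16.0.0/15 (140.16.0.0 - 140.17.255.255) -> Router J
  140.16.128.0/17 (140.16.128.0 - 140.16.255.255) -> Router X
More-specific entries that do NOT match:
  140.16.236.0/25 (140.16.236.0 - 140.16.236.127) does not contain 140.16.228.83
  140.16.230.0/24 (140.16.230.0 - 140.16.230.255) does not contain 140.16.228.83
  140.16.196.0/24 (140.16.196.0 - 140.16.196.255) does not contain 140.16.228.83
  140.16.232.0/21 (140.16.232.0 - 140.16.239.255) does not contain 140.16.228.83
Longest matching prefix is /17 -> next hop Router X.

Router X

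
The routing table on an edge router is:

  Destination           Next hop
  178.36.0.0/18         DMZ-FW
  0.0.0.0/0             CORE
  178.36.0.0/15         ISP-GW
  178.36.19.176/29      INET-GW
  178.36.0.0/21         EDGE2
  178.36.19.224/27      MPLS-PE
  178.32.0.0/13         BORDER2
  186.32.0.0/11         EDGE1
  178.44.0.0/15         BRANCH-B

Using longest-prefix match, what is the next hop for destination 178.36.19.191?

DMZ-FW

Routes whose prefix contains 178.36.19.191:
  0.0.0.0/0 (default, matches everything) -> CORE
  178.32.0.0/13 (178.32.0.0 - 178.39.255.255) -> BORDER2
  178.36.0.0/15 (178.36.0.0 - 178.37.255.255) -> ISP-GW
  178.36.0.0/18 (178.36.0.0 - 178.36.63.255) -> DMZ-FW
More-specific entries that do NOT match:
  178.36.19.176/29 (178.36.19.176 - 178.36.19.183) does not contain 178.36.19.191
  178.36.19.224/27 (178.36.19.224 - 178.36.19.255) does not contain 178.36.19.191
  178.36.0.0/21 (178.36.0.0 - 178.36.7.255) does not contain 178.36.19.191
Longest matching prefix is /18 -> next hop DMZ-FW.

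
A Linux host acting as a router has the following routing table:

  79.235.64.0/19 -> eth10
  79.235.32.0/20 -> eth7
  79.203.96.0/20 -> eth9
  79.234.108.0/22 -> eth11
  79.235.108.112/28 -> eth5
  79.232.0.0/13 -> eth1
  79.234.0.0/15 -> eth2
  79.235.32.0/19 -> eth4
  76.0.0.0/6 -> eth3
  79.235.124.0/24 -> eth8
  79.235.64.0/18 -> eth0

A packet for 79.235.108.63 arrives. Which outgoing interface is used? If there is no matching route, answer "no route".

eth0

Routes whose prefix contains 79.235.108.63:
  76.0.0.0/6 (76.0.0.0 - 79.255.255.255) -> eth3
  79.232.0.0/13 (79.232.0.0 - 79.239.255.255) -> eth1
  79.234.0.0/15 (79.234.0.0 - 79.235.255.255) -> eth2
  79.235.64.0/18 (79.235.64.0 - 79.235.127.255) -> eth0
More-specific entries that do NOT match:
  79.235.108.112/28 (79.235.108.112 - 79.235.108.127) does not contain 79.235.108.63
  79.235.124.0/24 (79.235.124.0 - 79.235.124.255) does not contain 79.235.108.63
  79.234.108.0/22 (79.234.108.0 - 79.234.111.255) does not contain 79.235.108.63
  79.235.32.0/20 (79.235.32.0 - 79.235.47.255) does not contain 79.235.108.63
  79.203.96.0/20 (79.203.96.0 - 79.203.111.255) does not contain 79.235.108.63
  79.235.64.0/19 (79.235.64.0 - 79.235.95.255) does not contain 79.235.108.63
  79.235.32.0/19 (79.235.32.0 - 79.235.63.255) does not contain 79.235.108.63
Longest matching prefix is /18 -> interface eth0.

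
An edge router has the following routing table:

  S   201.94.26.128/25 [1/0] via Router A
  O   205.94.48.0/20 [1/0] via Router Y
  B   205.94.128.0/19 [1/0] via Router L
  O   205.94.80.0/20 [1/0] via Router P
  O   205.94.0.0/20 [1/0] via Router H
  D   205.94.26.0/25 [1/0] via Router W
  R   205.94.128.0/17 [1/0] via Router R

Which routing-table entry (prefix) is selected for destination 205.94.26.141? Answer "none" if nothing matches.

205.94.26.141 is outside every listed prefix and there is no default route.

none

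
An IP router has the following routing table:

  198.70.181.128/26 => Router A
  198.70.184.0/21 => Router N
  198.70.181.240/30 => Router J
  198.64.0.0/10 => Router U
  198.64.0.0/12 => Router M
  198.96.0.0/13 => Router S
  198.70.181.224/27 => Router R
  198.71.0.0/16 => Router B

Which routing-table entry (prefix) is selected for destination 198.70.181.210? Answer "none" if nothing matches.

198.64.0.0/12

Entries matching 198.70.181.210:
  198.64.0.0/10 (198.64.0.0 - 198.127.255.255)
  198.64.0.0/12 (198.64.0.0 - 198.79.255.255)
Most specific is 198.64.0.0/12.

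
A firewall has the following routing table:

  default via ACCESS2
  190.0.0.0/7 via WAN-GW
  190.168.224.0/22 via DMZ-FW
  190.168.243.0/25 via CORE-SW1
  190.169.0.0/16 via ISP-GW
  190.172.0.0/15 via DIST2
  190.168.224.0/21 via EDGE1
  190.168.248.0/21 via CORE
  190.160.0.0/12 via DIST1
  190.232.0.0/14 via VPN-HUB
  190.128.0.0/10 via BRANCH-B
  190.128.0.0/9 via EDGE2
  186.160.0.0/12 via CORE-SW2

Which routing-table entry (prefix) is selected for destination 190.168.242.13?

Entries matching 190.168.242.13:
  0.0.0.0/0 (default, matches everything)
  190.0.0.0/7 (190.0.0.0 - 191.255.255.255)
  190.128.0.0/9 (190.128.0.0 - 190.255.255.255)
  190.128.0.0/10 (190.128.0.0 - 190.191.255.255)
  190.160.0.0/12 (190.160.0.0 - 190.175.255.255)
Most specific is 190.160.0.0/12.

190.160.0.0/12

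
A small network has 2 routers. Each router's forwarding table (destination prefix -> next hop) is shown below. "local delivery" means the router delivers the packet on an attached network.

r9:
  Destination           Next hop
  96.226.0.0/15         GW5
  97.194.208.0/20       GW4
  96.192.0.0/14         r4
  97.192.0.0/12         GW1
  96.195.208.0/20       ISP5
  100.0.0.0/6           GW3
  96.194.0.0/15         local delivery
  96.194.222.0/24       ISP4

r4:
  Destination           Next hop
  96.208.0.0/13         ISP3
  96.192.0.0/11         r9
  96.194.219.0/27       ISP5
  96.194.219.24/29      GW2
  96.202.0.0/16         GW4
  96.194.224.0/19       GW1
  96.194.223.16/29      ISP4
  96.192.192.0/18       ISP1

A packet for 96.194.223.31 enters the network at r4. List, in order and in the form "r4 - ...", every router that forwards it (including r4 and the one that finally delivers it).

At r4: longest match for 96.194.223.31 is 96.192.0.0/11 -> r9
At r9: longest match for 96.194.223.31 is 96.194.0.0/15 -> local delivery

r4 - r9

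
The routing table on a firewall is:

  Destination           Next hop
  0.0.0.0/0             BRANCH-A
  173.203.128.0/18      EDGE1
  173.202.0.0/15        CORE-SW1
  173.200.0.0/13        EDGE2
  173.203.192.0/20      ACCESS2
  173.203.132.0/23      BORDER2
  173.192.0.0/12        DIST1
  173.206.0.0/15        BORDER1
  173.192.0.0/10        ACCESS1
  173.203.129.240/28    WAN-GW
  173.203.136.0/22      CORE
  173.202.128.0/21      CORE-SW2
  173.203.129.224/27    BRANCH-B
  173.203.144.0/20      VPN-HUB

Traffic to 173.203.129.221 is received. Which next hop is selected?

Routes whose prefix contains 173.203.129.221:
  0.0.0.0/0 (default, matches everything) -> BRANCH-A
  173.192.0.0/10 (173.192.0.0 - 173.255.255.255) -> ACCESS1
  173.192.0.0/12 (173.192.0.0 - 173.207.255.255) -> DIST1
  173.200.0.0/13 (173.200.0.0 - 173.207.255.255) -> EDGE2
  173.202.0.0/15 (173.202.0.0 - 173.203.255.255) -> CORE-SW1
  173.203.128.0/18 (173.203.128.0 - 173.203.191.255) -> EDGE1
More-specific entries that do NOT match:
  173.203.129.240/28 (173.203.129.240 - 173.203.129.255) does not contain 173.203.129.221
  173.203.129.224/27 (173.203.129.224 - 173.203.129.255) does not contain 173.203.129.221
  173.203.132.0/23 (173.203.132.0 - 173.203.133.255) does not contain 173.203.129.221
  173.203.136.0/22 (173.203.136.0 - 173.203.139.255) does not contain 173.203.129.221
  173.202.128.0/21 (173.202.128.0 - 173.202.135.255) does not contain 173.203.129.221
  173.203.192.0/20 (173.203.192.0 - 173.203.207.255) does not contain 173.203.129.221
  173.203.144.0/20 (173.203.144.0 - 173.203.159.255) does not contain 173.203.129.221
Longest matching prefix is /18 -> next hop EDGE1.

EDGE1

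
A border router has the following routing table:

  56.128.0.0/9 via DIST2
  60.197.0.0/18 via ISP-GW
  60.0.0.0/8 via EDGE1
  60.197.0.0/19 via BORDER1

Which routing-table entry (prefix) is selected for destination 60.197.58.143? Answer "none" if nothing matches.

Entries matching 60.197.58.143:
  60.0.0.0/8 (60.0.0.0 - 60.255.255.255)
  60.197.0.0/18 (60.197.0.0 - 60.197.63.255)
Most specific is 60.197.0.0/18.

60.197.0.0/18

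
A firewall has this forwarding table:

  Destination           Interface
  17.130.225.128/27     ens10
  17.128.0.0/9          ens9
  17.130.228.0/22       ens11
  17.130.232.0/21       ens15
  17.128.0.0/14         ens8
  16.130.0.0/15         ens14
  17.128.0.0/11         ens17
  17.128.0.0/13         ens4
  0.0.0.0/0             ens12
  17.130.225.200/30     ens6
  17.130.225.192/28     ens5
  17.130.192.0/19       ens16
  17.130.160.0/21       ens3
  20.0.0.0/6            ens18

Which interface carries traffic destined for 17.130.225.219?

ens8

Routes whose prefix contains 17.130.225.219:
  0.0.0.0/0 (default, matches everything) -> ens12
  17.128.0.0/9 (17.128.0.0 - 17.255.255.255) -> ens9
  17.128.0.0/11 (17.128.0.0 - 17.159.255.255) -> ens17
  17.128.0.0/13 (17.128.0.0 - 17.135.255.255) -> ens4
  17.128.0.0/14 (17.128.0.0 - 17.131.255.255) -> ens8
More-specific entries that do NOT match:
  17.130.225.200/30 (17.130.225.200 - 17.130.225.203) does not contain 17.130.225.219
  17.130.225.192/28 (17.130.225.192 - 17.130.225.207) does not contain 17.130.225.219
  17.130.225.128/27 (17.130.225.128 - 17.130.225.159) does not contain 17.130.225.219
  17.130.228.0/22 (17.130.228.0 - 17.130.231.255) does not contain 17.130.225.219
  17.130.232.0/21 (17.130.232.0 - 17.130.239.255) does not contain 17.130.225.219
  17.130.160.0/21 (17.130.160.0 - 17.130.167.255) does not contain 17.130.225.219
  17.130.192.0/19 (17.130.192.0 - 17.130.223.255) does not contain 17.130.225.219
  16.130.0.0/15 (16.130.0.0 - 16.131.255.255) does not contain 17.130.225.219
Longest matching prefix is /14 -> interface ens8.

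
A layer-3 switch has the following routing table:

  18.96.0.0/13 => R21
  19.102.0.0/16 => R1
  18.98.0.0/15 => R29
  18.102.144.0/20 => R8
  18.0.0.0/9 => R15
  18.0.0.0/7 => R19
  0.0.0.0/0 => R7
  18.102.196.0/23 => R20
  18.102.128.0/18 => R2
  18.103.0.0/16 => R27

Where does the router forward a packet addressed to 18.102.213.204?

Routes whose prefix contains 18.102.213.204:
  0.0.0.0/0 (default, matches everything) -> R7
  18.0.0.0/7 (18.0.0.0 - 19.255.255.255) -> R19
  18.0.0.0/9 (18.0.0.0 - 18.127.255.255) -> R15
  18.96.0.0/13 (18.96.0.0 - 18.103.255.255) -> R21
More-specific entries that do NOT match:
  18.102.196.0/23 (18.102.196.0 - 18.102.197.255) does not contain 18.102.213.204
  18.102.144.0/20 (18.102.144.0 - 18.102.159.255) does not contain 18.102.213.204
  18.102.128.0/18 (18.102.128.0 - 18.102.191.255) does not contain 18.102.213.204
  19.102.0.0/16 (19.102.0.0 - 19.102.255.255) does not contain 18.102.213.204
  18.103.0.0/16 (18.103.0.0 - 18.103.255.255) does not contain 18.102.213.204
  18.98.0.0/15 (18.98.0.0 - 18.99.255.255) does not contain 18.102.213.204
Longest matching prefix is /13 -> next hop R21.

R21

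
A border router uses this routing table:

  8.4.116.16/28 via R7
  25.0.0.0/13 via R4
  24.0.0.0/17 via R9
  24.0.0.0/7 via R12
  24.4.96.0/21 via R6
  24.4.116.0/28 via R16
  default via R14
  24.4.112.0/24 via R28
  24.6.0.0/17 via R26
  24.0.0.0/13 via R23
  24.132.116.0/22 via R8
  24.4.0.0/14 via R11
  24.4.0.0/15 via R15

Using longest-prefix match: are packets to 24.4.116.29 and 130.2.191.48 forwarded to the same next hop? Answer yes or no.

no

24.4.116.29: longest match 24.4.0.0/15 -> R15
130.2.191.48: longest match 0.0.0.0/0 -> R14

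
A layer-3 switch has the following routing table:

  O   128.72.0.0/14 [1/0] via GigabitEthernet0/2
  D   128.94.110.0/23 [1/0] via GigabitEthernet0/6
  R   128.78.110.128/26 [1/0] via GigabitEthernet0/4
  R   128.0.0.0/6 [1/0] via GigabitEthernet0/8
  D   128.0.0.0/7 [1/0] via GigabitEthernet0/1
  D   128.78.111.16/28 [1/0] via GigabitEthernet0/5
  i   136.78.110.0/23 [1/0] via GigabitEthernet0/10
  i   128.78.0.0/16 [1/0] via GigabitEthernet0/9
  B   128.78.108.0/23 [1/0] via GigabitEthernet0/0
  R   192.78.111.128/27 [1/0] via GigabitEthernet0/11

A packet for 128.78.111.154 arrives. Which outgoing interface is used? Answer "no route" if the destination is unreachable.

Routes whose prefix contains 128.78.111.154:
  128.0.0.0/6 (128.0.0.0 - 131.255.255.255) -> GigabitEthernet0/8
  128.0.0.0/7 (128.0.0.0 - 129.255.255.255) -> GigabitEthernet0/1
  128.78.0.0/16 (128.78.0.0 - 128.78.255.255) -> GigabitEthernet0/9
More-specific entries that do NOT match:
  128.78.111.16/28 (128.78.111.16 - 128.78.111.31) does not contain 128.78.111.154
  192.78.111.128/27 (192.78.111.128 - 192.78.111.159) does not contain 128.78.111.154
  128.78.110.128/26 (128.78.110.128 - 128.78.110.191) does not contain 128.78.111.154
  128.94.110.0/23 (128.94.110.0 - 128.94.111.255) does not contain 128.78.111.154
  136.78.110.0/23 (136.78.110.0 - 136.78.111.255) does not contain 128.78.111.154
  128.78.108.0/23 (128.78.108.0 - 128.78.109.255) does not contain 128.78.111.154
Longest matching prefix is /16 -> interface GigabitEthernet0/9.

GigabitEthernet0/9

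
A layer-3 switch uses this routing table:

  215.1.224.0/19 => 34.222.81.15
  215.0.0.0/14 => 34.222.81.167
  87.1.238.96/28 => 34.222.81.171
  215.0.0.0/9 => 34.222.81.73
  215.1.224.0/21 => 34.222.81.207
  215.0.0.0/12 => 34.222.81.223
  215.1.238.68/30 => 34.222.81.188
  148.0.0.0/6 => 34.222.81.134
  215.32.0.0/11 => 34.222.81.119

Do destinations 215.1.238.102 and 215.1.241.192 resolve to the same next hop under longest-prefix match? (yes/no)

215.1.238.102: longest match 215.1.224.0/19 -> 34.222.81.15
215.1.241.192: longest match 215.1.224.0/19 -> 34.222.81.15

yes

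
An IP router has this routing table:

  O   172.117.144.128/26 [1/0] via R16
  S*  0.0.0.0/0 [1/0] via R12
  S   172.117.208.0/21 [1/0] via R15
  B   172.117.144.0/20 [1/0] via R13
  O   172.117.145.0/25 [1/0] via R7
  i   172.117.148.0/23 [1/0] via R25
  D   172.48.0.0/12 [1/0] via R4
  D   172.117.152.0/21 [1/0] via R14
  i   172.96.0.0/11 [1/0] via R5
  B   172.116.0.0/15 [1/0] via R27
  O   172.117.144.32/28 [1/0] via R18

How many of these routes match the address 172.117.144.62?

4

Prefixes containing 172.117.144.62:
  0.0.0.0/0 (default, matches everything)
  172.96.0.0/11 (172.96.0.0 - 172.127.255.255)
  172.116.0.0/15 (172.116.0.0 - 172.117.255.255)
  172.117.144.0/20 (172.117.144.0 - 172.117.159.255)
Total matching entries: 4.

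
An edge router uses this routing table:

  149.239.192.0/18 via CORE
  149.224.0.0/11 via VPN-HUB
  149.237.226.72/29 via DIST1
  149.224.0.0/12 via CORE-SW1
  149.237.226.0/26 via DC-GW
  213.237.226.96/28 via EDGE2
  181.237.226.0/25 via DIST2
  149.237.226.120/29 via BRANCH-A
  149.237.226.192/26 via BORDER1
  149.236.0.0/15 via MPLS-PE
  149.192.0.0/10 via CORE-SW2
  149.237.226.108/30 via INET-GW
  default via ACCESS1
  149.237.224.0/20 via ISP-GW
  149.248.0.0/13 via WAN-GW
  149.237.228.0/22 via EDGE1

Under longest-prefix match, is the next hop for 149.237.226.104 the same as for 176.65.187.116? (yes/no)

149.237.226.104: longest match 149.237.224.0/20 -> ISP-GW
176.65.187.116: longest match 0.0.0.0/0 -> ACCESS1

no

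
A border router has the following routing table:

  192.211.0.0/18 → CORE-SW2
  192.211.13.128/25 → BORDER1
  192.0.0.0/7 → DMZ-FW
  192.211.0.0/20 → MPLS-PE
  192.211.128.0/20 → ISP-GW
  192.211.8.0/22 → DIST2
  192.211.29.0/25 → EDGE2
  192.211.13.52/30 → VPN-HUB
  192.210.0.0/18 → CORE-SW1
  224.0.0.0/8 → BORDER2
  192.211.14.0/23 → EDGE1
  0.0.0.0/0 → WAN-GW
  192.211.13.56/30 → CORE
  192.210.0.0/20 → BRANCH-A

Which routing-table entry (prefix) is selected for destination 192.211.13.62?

Entries matching 192.211.13.62:
  0.0.0.0/0 (default, matches everything)
  192.0.0.0/7 (192.0.0.0 - 193.255.255.255)
  192.211.0.0/18 (192.211.0.0 - 192.211.63.255)
  192.211.0.0/20 (192.211.0.0 - 192.211.15.255)
Most specific is 192.211.0.0/20.

192.211.0.0/20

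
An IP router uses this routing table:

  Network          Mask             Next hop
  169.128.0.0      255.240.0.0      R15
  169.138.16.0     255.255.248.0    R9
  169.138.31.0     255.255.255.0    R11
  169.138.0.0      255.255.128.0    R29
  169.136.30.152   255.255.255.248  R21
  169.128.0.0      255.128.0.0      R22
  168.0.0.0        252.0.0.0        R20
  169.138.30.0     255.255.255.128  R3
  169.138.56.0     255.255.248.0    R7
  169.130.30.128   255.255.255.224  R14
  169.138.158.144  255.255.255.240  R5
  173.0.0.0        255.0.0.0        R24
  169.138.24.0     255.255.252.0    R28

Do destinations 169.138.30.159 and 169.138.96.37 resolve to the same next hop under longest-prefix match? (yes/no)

yes

169.138.30.159: longest match 169.138.0.0/17 -> R29
169.138.96.37: longest match 169.138.0.0/17 -> R29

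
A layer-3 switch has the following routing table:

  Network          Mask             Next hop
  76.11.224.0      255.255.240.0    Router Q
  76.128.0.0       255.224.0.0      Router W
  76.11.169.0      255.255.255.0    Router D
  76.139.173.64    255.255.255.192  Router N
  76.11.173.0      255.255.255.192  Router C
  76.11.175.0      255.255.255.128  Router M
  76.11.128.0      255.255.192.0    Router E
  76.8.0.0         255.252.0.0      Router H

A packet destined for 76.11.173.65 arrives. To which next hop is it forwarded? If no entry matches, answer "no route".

Router E

Routes whose prefix contains 76.11.173.65:
  76.8.0.0/14 (76.8.0.0 - 76.11.255.255) -> Router H
  76.11.128.0/18 (76.11.128.0 - 76.11.191.255) -> Router E
More-specific entries that do NOT match:
  76.139.173.64/26 (76.139.173.64 - 76.139.173.127) does not contain 76.11.173.65
  76.11.173.0/26 (76.11.173.0 - 76.11.173.63) does not contain 76.11.173.65
  76.11.175.0/25 (76.11.175.0 - 76.11.175.127) does not contain 76.11.173.65
  76.11.169.0/24 (76.11.169.0 - 76.11.169.255) does not contain 76.11.173.65
  76.11.224.0/20 (76.11.224.0 - 76.11.239.255) does not contain 76.11.173.65
Longest matching prefix is /18 -> next hop Router E.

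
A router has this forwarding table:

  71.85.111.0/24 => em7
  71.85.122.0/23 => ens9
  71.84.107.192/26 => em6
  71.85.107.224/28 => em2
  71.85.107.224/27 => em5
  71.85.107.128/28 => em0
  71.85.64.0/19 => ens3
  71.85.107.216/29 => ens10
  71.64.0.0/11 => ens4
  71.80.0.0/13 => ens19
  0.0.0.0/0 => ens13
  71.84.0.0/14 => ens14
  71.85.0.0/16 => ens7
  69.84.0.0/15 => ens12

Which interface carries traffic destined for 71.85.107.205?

Routes whose prefix contains 71.85.107.205:
  0.0.0.0/0 (default, matches everything) -> ens13
  71.64.0.0/11 (71.64.0.0 - 71.95.255.255) -> ens4
  71.80.0.0/13 (71.80.0.0 - 71.87.255.255) -> ens19
  71.84.0.0/14 (71.84.0.0 - 71.87.255.255) -> ens14
  71.85.0.0/16 (71.85.0.0 - 71.85.255.255) -> ens7
More-specific entries that do NOT match:
  71.85.107.216/29 (71.85.107.216 - 71.85.107.223) does not contain 71.85.107.205
  71.85.107.224/28 (71.85.107.224 - 71.85.107.239) does not contain 71.85.107.205
  71.85.107.128/28 (71.85.107.128 - 71.85.107.143) does not contain 71.85.107.205
  71.85.107.224/27 (71.85.107.224 - 71.85.107.255) does not contain 71.85.107.205
  71.84.107.192/26 (71.84.107.192 - 71.84.107.255) does not contain 71.85.107.205
  71.85.111.0/24 (71.85.111.0 - 71.85.111.255) does not contain 71.85.107.205
  71.85.122.0/23 (71.85.122.0 - 71.85.123.255) does not contain 71.85.107.205
  71.85.64.0/19 (71.85.64.0 - 71.85.95.255) does not contain 71.85.107.205
Longest matching prefix is /16 -> interface ens7.

ens7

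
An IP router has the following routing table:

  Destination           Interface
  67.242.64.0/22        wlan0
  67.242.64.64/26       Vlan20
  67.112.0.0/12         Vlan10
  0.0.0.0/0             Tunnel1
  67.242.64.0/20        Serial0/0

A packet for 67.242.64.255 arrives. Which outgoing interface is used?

wlan0

Routes whose prefix contains 67.242.64.255:
  0.0.0.0/0 (default, matches everything) -> Tunnel1
  67.242.64.0/20 (67.242.64.0 - 67.242.79.255) -> Serial0/0
  67.242.64.0/22 (67.242.64.0 - 67.242.67.255) -> wlan0
More-specific entries that do NOT match:
  67.242.64.64/26 (67.242.64.64 - 67.242.64.127) does not contain 67.242.64.255
Longest matching prefix is /22 -> interface wlan0.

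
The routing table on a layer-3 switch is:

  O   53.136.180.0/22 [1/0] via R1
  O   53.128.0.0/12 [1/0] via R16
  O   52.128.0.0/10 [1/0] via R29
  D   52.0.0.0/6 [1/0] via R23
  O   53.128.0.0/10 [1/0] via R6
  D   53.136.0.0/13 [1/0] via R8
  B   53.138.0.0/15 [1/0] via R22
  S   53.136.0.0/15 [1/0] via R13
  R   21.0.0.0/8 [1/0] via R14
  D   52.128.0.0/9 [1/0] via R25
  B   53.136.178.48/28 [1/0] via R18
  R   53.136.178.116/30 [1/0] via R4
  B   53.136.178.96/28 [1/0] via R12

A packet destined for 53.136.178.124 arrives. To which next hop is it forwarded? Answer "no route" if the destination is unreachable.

R13

Routes whose prefix contains 53.136.178.124:
  52.0.0.0/6 (52.0.0.0 - 55.255.255.255) -> R23
  53.128.0.0/10 (53.128.0.0 - 53.191.255.255) -> R6
  53.128.0.0/12 (53.128.0.0 - 53.143.255.255) -> R16
  53.136.0.0/13 (53.136.0.0 - 53.143.255.255) -> R8
  53.136.0.0/15 (53.136.0.0 - 53.137.255.255) -> R13
More-specific entries that do NOT match:
  53.136.178.116/30 (53.136.178.116 - 53.136.178.119) does not contain 53.136.178.124
  53.136.178.48/28 (53.136.178.48 - 53.136.178.63) does not contain 53.136.178.124
  53.136.178.96/28 (53.136.178.96 - 53.136.178.111) does not contain 53.136.178.124
  53.136.180.0/22 (53.136.180.0 - 53.136.183.255) does not contain 53.136.178.124
Longest matching prefix is /15 -> next hop R13.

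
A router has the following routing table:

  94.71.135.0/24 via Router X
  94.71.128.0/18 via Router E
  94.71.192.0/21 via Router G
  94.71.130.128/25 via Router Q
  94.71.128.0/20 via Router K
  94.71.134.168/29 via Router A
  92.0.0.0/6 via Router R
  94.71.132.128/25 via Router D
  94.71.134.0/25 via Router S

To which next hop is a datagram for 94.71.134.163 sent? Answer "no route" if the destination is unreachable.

Routes whose prefix contains 94.71.134.163:
  92.0.0.0/6 (92.0.0.0 - 95.255.255.255) -> Router R
  94.71.128.0/18 (94.71.128.0 - 94.71.191.255) -> Router E
  94.71.128.0/20 (94.71.128.0 - 94.71.143.255) -> Router K
More-specific entries that do NOT match:
  94.71.134.168/29 (94.71.134.168 - 94.71.134.175) does not contain 94.71.134.163
  94.71.130.128/25 (94.71.130.128 - 94.71.130.255) does not contain 94.71.134.163
  94.71.132.128/25 (94.71.132.128 - 94.71.132.255) does not contain 94.71.134.163
  94.71.134.0/25 (94.71.134.0 - 94.71.134.127) does not contain 94.71.134.163
  94.71.135.0/24 (94.71.135.0 - 94.71.135.255) does not contain 94.71.134.163
  94.71.192.0/21 (94.71.192.0 - 94.71.199.255) does not contain 94.71.134.163
Longest matching prefix is /20 -> next hop Router K.

Router K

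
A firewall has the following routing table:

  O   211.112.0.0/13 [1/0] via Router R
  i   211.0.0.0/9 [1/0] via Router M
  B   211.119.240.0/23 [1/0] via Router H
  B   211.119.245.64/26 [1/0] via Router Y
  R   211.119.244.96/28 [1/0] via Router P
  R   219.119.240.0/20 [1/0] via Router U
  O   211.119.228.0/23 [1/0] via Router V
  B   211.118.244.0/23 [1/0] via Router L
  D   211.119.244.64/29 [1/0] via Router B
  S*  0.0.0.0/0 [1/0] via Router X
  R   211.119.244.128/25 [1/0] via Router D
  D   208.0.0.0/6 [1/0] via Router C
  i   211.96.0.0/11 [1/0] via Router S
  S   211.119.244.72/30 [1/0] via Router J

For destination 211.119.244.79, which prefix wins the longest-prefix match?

211.112.0.0/13

Entries matching 211.119.244.79:
  0.0.0.0/0 (default, matches everything)
  208.0.0.0/6 (208.0.0.0 - 211.255.255.255)
  211.0.0.0/9 (211.0.0.0 - 211.127.255.255)
  211.96.0.0/11 (211.96.0.0 - 211.127.255.255)
  211.112.0.0/13 (211.112.0.0 - 211.119.255.255)
Most specific is 211.112.0.0/13.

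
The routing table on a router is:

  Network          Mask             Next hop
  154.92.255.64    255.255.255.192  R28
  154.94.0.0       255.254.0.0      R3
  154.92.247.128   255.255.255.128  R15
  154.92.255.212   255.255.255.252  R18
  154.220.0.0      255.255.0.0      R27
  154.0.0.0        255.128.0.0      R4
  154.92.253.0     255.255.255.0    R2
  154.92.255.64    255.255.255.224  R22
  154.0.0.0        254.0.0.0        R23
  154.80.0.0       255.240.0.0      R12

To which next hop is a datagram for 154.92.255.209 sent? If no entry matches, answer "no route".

Routes whose prefix contains 154.92.255.209:
  154.0.0.0/7 (154.0.0.0 - 155.255.255.255) -> R23
  154.0.0.0/9 (154.0.0.0 - 154.127.255.255) -> R4
  154.80.0.0/12 (154.80.0.0 - 154.95.255.255) -> R12
More-specific entries that do NOT match:
  154.92.255.212/30 (154.92.255.212 - 154.92.255.215) does not contain 154.92.255.209
  154.92.255.64/27 (154.92.255.64 - 154.92.255.95) does not contain 154.92.255.209
  154.92.255.64/26 (154.92.255.64 - 154.92.255.127) does not contain 154.92.255.209
  154.92.247.128/25 (154.92.247.128 - 154.92.247.255) does not contain 154.92.255.209
  154.92.253.0/24 (154.92.253.0 - 154.92.253.255) does not contain 154.92.255.209
  154.220.0.0/16 (154.220.0.0 - 154.220.255.255) does not contain 154.92.255.209
  154.94.0.0/15 (154.94.0.0 - 154.95.255.255) does not contain 154.92.255.209
Longest matching prefix is /12 -> next hop R12.

R12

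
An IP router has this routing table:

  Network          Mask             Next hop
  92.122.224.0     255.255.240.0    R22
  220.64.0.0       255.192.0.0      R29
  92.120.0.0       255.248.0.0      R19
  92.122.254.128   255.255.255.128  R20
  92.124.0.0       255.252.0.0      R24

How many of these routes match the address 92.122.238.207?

Prefixes containing 92.122.238.207:
  92.120.0.0/13 (92.120.0.0 - 92.127.255.255)
  92.122.224.0/20 (92.122.224.0 - 92.122.239.255)
Total matching entries: 2.

2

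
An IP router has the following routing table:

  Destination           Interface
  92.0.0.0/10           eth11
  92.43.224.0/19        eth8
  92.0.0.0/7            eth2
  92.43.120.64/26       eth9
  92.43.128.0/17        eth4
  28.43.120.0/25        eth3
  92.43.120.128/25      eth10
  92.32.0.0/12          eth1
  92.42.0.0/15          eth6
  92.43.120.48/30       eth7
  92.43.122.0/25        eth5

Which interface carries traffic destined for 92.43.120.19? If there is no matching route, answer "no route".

eth6

Routes whose prefix contains 92.43.120.19:
  92.0.0.0/7 (92.0.0.0 - 93.255.255.255) -> eth2
  92.0.0.0/10 (92.0.0.0 - 92.63.255.255) -> eth11
  92.32.0.0/12 (92.32.0.0 - 92.47.255.255) -> eth1
  92.42.0.0/15 (92.42.0.0 - 92.43.255.255) -> eth6
More-specific entries that do NOT match:
  92.43.120.48/30 (92.43.120.48 - 92.43.120.51) does not contain 92.43.120.19
  92.43.120.64/26 (92.43.120.64 - 92.43.120.127) does not contain 92.43.120.19
  28.43.120.0/25 (28.43.120.0 - 28.43.120.127) does not contain 92.43.120.19
  92.43.120.128/25 (92.43.120.128 - 92.43.120.255) does not contain 92.43.120.19
  92.43.122.0/25 (92.43.122.0 - 92.43.122.127) does not contain 92.43.120.19
  92.43.224.0/19 (92.43.224.0 - 92.43.255.255) does not contain 92.43.120.19
  92.43.128.0/17 (92.43.128.0 - 92.43.255.255) does not contain 92.43.120.19
Longest matching prefix is /15 -> interface eth6.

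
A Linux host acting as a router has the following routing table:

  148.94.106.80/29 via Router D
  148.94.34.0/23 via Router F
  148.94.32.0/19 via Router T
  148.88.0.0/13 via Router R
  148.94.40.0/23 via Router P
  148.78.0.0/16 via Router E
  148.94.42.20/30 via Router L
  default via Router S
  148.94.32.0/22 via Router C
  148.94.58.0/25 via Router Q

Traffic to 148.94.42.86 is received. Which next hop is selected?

Router T

Routes whose prefix contains 148.94.42.86:
  0.0.0.0/0 (default, matches everything) -> Router S
  148.88.0.0/13 (148.88.0.0 - 148.95.255.255) -> Router R
  148.94.32.0/19 (148.94.32.0 - 148.94.63.255) -> Router T
More-specific entries that do NOT match:
  148.94.42.20/30 (148.94.42.20 - 148.94.42.23) does not contain 148.94.42.86
  148.94.106.80/29 (148.94.106.80 - 148.94.106.87) does not contain 148.94.42.86
  148.94.58.0/25 (148.94.58.0 - 148.94.58.127) does not contain 148.94.42.86
  148.94.34.0/23 (148.94.34.0 - 148.94.35.255) does not contain 148.94.42.86
  148.94.40.0/23 (148.94.40.0 - 148.94.41.255) does not contain 148.94.42.86
  148.94.32.0/22 (148.94.32.0 - 148.94.35.255) does not contain 148.94.42.86
Longest matching prefix is /19 -> next hop Router T.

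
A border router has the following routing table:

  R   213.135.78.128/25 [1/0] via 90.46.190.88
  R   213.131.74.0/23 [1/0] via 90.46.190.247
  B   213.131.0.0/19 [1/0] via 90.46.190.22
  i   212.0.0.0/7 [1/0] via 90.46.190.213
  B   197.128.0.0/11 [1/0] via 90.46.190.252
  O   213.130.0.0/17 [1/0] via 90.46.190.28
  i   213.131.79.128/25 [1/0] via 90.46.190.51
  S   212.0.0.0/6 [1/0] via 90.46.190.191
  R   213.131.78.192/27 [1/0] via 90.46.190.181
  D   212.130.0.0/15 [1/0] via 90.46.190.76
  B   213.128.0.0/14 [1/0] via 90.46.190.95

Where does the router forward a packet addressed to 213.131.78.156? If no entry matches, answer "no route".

Routes whose prefix contains 213.131.78.156:
  212.0.0.0/6 (212.0.0.0 - 215.255.255.255) -> 90.46.190.191
  212.0.0.0/7 (212.0.0.0 - 213.255.255.255) -> 90.46.190.213
  213.128.0.0/14 (213.128.0.0 - 213.131.255.255) -> 90.46.190.95
More-specific entries that do NOT match:
  213.131.78.192/27 (213.131.78.192 - 213.131.78.223) does not contain 213.131.78.156
  213.135.78.128/25 (213.135.78.128 - 213.135.78.255) does not contain 213.131.78.156
  213.131.79.128/25 (213.131.79.128 - 213.131.79.255) does not contain 213.131.78.156
  213.131.74.0/23 (213.131.74.0 - 213.131.75.255) does not contain 213.131.78.156
  213.131.0.0/19 (213.131.0.0 - 213.131.31.255) does not contain 213.131.78.156
  213.130.0.0/17 (213.130.0.0 - 213.130.127.255) does not contain 213.131.78.156
  212.130.0.0/15 (212.130.0.0 - 212.131.255.255) does not contain 213.131.78.156
Longest matching prefix is /14 -> next hop 90.46.190.95.

90.46.190.95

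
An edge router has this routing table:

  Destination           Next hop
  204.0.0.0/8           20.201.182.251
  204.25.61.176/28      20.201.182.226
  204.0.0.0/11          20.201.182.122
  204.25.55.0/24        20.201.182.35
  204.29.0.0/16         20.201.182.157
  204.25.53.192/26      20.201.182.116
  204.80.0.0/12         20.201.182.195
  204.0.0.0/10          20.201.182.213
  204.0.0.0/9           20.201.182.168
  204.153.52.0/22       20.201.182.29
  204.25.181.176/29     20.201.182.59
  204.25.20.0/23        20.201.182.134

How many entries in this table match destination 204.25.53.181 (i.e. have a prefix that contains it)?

Prefixes containing 204.25.53.181:
  204.0.0.0/8 (204.0.0.0 - 204.255.255.255)
  204.0.0.0/9 (204.0.0.0 - 204.127.255.255)
  204.0.0.0/10 (204.0.0.0 - 204.63.255.255)
  204.0.0.0/11 (204.0.0.0 - 204.31.255.255)
Total matching entries: 4.

4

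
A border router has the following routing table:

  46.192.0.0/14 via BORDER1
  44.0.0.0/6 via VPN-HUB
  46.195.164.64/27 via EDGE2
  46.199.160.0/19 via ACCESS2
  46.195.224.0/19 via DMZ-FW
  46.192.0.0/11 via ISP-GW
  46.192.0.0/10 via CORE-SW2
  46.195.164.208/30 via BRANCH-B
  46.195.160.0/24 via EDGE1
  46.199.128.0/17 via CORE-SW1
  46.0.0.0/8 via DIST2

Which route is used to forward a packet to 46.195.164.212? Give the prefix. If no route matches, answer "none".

Entries matching 46.195.164.212:
  44.0.0.0/6 (44.0.0.0 - 47.255.255.255)
  46.0.0.0/8 (46.0.0.0 - 46.255.255.255)
  46.192.0.0/10 (46.192.0.0 - 46.255.255.255)
  46.192.0.0/11 (46.192.0.0 - 46.223.255.255)
  46.192.0.0/14 (46.192.0.0 - 46.195.255.255)
Most specific is 46.192.0.0/14.

46.192.0.0/14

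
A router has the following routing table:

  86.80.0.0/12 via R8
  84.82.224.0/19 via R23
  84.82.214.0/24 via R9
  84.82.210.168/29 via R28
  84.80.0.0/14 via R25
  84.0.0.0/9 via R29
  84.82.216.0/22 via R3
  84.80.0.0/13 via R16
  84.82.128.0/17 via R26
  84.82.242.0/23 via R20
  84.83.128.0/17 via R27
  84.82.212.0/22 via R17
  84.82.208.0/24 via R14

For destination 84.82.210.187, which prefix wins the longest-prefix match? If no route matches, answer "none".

Entries matching 84.82.210.187:
  84.0.0.0/9 (84.0.0.0 - 84.127.255.255)
  84.80.0.0/13 (84.80.0.0 - 84.87.255.255)
  84.80.0.0/14 (84.80.0.0 - 84.83.255.255)
  84.82.128.0/17 (84.82.128.0 - 84.82.255.255)
Most specific is 84.82.128.0/17.

84.82.128.0/17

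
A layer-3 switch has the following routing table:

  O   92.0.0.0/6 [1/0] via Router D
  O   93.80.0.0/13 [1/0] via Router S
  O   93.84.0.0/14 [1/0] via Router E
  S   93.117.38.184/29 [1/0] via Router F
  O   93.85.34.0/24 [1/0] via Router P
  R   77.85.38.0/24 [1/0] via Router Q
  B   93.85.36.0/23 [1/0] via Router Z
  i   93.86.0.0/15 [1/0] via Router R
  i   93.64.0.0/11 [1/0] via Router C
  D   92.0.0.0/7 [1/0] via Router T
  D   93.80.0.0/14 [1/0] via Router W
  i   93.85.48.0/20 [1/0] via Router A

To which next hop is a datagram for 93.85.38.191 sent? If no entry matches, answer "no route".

Router E

Routes whose prefix contains 93.85.38.191:
  92.0.0.0/6 (92.0.0.0 - 95.255.255.255) -> Router D
  92.0.0.0/7 (92.0.0.0 - 93.255.255.255) -> Router T
  93.64.0.0/11 (93.64.0.0 - 93.95.255.255) -> Router C
  93.80.0.0/13 (93.80.0.0 - 93.87.255.255) -> Router S
  93.84.0.0/14 (93.84.0.0 - 93.87.255.255) -> Router E
More-specific entries that do NOT match:
  93.117.38.184/29 (93.117.38.184 - 93.117.38.191) does not contain 93.85.38.191
  93.85.34.0/24 (93.85.34.0 - 93.85.34.255) does not contain 93.85.38.191
  77.85.38.0/24 (77.85.38.0 - 77.85.38.255) does not contain 93.85.38.191
  93.85.36.0/23 (93.85.36.0 - 93.85.37.255) does not contain 93.85.38.191
  93.85.48.0/20 (93.85.48.0 - 93.85.63.255) does not contain 93.85.38.191
  93.86.0.0/15 (93.86.0.0 - 93.87.255.255) does not contain 93.85.38.191
Longest matching prefix is /14 -> next hop Router E.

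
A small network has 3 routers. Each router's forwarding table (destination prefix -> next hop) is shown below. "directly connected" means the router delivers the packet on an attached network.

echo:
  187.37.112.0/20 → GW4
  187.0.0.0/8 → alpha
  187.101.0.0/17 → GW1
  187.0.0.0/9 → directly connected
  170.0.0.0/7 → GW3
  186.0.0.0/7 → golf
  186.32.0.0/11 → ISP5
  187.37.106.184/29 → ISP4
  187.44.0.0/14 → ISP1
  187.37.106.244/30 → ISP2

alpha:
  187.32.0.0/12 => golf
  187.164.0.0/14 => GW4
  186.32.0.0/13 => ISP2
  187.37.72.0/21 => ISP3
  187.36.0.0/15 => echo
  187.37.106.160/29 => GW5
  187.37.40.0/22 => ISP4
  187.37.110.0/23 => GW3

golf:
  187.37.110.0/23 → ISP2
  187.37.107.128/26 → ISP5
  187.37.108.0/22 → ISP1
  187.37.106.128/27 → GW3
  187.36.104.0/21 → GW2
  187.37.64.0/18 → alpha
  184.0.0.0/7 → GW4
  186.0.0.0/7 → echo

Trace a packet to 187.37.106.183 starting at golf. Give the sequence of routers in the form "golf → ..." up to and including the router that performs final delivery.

golf → alpha → echo

At golf: longest match for 187.37.106.183 is 187.37.64.0/18 -> alpha
At alpha: longest match for 187.37.106.183 is 187.36.0.0/15 -> echo
At echo: longest match for 187.37.106.183 is 187.0.0.0/9 -> directly connected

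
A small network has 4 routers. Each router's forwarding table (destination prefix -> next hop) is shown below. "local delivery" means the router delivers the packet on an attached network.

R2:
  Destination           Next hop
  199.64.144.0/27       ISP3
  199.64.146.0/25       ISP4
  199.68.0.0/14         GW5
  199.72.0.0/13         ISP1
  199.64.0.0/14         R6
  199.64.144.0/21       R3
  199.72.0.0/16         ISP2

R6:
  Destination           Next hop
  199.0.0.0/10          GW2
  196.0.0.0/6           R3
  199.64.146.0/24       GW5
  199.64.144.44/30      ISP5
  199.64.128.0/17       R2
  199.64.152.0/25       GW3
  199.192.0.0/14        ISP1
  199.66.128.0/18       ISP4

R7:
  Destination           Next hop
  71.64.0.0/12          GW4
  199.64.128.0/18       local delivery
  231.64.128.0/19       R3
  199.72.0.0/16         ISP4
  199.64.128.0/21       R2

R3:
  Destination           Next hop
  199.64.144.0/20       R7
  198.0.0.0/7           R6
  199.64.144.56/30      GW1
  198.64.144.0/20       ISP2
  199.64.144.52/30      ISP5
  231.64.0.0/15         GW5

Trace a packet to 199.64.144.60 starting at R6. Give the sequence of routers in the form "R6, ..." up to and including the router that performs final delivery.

R6, R2, R3, R7

At R6: longest match for 199.64.144.60 is 199.64.128.0/17 -> R2
At R2: longest match for 199.64.144.60 is 199.64.144.0/21 -> R3
At R3: longest match for 199.64.144.60 is 199.64.144.0/20 -> R7
At R7: longest match for 199.64.144.60 is 199.64.128.0/18 -> local delivery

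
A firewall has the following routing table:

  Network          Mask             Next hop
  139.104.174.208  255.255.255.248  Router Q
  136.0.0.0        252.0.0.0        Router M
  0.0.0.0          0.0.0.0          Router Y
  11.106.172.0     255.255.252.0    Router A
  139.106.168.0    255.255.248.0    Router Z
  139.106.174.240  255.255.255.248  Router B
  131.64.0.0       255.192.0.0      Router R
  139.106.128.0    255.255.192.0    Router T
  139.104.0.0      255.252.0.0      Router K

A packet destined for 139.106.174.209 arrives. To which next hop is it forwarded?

Router Z

Routes whose prefix contains 139.106.174.209:
  0.0.0.0/0 (default, matches everything) -> Router Y
  136.0.0.0/6 (136.0.0.0 - 139.255.255.255) -> Router M
  139.104.0.0/14 (139.104.0.0 - 139.107.255.255) -> Router K
  139.106.128.0/18 (139.106.128.0 - 139.106.191.255) -> Router T
  139.106.168.0/21 (139.106.168.0 - 139.106.175.255) -> Router Z
More-specific entries that do NOT match:
  139.104.174.208/29 (139.104.174.208 - 139.104.174.215) does not contain 139.106.174.209
  139.106.174.240/29 (139.106.174.240 - 139.106.174.247) does not contain 139.106.174.209
  11.106.172.0/22 (11.106.172.0 - 11.106.175.255) does not contain 139.106.174.209
Longest matching prefix is /21 -> next hop Router Z.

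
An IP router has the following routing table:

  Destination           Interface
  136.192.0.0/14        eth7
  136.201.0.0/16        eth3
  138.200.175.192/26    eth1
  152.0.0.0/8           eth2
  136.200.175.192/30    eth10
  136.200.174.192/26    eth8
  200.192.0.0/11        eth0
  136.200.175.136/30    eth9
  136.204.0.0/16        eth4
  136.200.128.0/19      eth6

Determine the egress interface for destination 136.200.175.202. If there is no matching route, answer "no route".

no route

No entry's prefix contains 136.200.175.202; there is no default route.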